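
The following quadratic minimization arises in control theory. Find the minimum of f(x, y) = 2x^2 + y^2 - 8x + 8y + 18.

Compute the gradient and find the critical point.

f(x,y) = 2x^2 + y^2 - 8x + 8y + 18
df/dx = 4x + (-8) = 0  =>  x = 2
df/dy = 2y + (8) = 0  =>  y = -4
f(2, -4) = 2*(2)^2 + 1*(-4)^2 + -8*(2) + 8*(-4) + 18 = -6
Hessian is diagonal with entries 4, 2 > 0, so this is a minimum.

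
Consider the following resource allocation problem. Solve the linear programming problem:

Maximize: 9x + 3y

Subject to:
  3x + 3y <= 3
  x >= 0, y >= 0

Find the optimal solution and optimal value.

The feasible region has vertices at [(0, 0), (1, 0), (0, 1)].
Checking objective 9x + 3y at each vertex:
  (0, 0): 9*0 + 3*0 = 0
  (1, 0): 9*1 + 3*0 = 9
  (0, 1): 9*0 + 3*1 = 3
Maximum is 9 at (1, 0).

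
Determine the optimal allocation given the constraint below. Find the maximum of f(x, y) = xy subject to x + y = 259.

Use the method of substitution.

Substitute y = 259 - x into f(x,y) = xy:
g(x) = x(259 - x) = 259x - x^2
g'(x) = 259 - 2x = 0  =>  x = 259/2
y = 259 - 259/2 = 259/2
Maximum value = (259/2) * (259/2) = 67081/4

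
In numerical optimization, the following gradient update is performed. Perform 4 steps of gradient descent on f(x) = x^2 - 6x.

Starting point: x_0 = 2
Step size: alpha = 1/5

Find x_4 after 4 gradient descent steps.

f(x) = x^2 - 6x, f'(x) = 2x + (-6)
Step 1: f'(2) = -2, x_1 = 2 - 1/5 * -2 = 12/5
Step 2: f'(12/5) = -6/5, x_2 = 12/5 - 1/5 * -6/5 = 66/25
Step 3: f'(66/25) = -18/25, x_3 = 66/25 - 1/5 * -18/25 = 348/125
Step 4: f'(348/125) = -54/125, x_4 = 348/125 - 1/5 * -54/125 = 1794/625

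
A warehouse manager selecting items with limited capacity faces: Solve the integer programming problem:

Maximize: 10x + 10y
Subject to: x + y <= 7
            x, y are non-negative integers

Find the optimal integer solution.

Objective: 10x + 10y, constraint: x + y <= 7
Coefficient of x is 10 >= coefficient of y is 10, so allocate the entire budget to x.
Optimal: x = 7, y = 0, value = 70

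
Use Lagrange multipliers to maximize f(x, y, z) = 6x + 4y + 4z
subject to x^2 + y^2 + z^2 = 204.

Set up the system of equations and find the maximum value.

Lagrange conditions: 6 = 2*lambda*x, 4 = 2*lambda*y, 4 = 2*lambda*z
So x:6 = y:4 = z:4, i.e. x = 6t, y = 4t, z = 4t
Constraint: t^2*(6^2 + 4^2 + 4^2) = 204
  t^2 * 68 = 204  =>  t = sqrt(3)
Maximum = 6*6t + 4*4t + 4*4t = 68*sqrt(3) = sqrt(13872)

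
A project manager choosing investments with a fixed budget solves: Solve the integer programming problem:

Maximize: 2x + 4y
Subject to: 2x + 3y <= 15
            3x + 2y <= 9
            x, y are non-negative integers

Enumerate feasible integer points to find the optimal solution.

Constraint 1: 2x + 3y <= 15
Constraint 2: 3x + 2y <= 9
Feasible x range (need y >= 0): 0 <= x <= min(15/2, 9/3) => x in {0, ..., 3}.
Enumerate feasible integer points row by row (the coefficient of y is 4 > 0, so for each x the largest feasible y gives the best value):
  x = 0: y <= min((15 - 2*0)/3, (9 - 3*0)/2) => y in {0, ..., 4}; best 2*0 + 4*4 = 16
  x = 1: y <= min((15 - 2*1)/3, (9 - 3*1)/2) => y in {0, ..., 3}; best 2*1 + 4*3 = 14
  x = 2: y <= min((15 - 2*2)/3, (9 - 3*2)/2) => y in {0, ..., 1}; best 2*2 + 4*1 = 8
  x = 3: y <= min((15 - 2*3)/3, (9 - 3*3)/2) => y in {0}; best 2*3 + 4*0 = 6
The maximum 2x + 4y = 16 is achieved at x = 0, y = 4.
Check: 2*0 + 3*4 = 12 <= 15 and 3*0 + 2*4 = 8 <= 9.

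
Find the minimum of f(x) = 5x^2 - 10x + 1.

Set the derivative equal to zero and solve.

f(x) = 5x^2 - 10x + 1
f'(x) = 10x + (-10) = 0
x = 10/10 = 1
f(1) = -4
Since f''(x) = 10 > 0, this is a minimum.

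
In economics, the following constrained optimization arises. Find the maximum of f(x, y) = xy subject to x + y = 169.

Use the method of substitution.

Substitute y = 169 - x into f(x,y) = xy:
g(x) = x(169 - x) = 169x - x^2
g'(x) = 169 - 2x = 0  =>  x = 169/2
y = 169 - 169/2 = 169/2
Maximum value = (169/2) * (169/2) = 28561/4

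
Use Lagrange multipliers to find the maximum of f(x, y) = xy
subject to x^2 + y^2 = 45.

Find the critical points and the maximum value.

Lagrange conditions: y = 2*lambda*x and x = 2*lambda*y
If x = 0 then y = 0, violating the constraint, so x, y != 0.
Dividing: y/x = x/y => x^2 = y^2 => y = x or y = -x
Constraint: 2x^2 = 45 => x^2 = 45/2 => x = +/-sqrt(45/2)
Critical points: (sqrt(45/2), sqrt(45/2)), (-sqrt(45/2), -sqrt(45/2)), (sqrt(45/2), -sqrt(45/2)), (-sqrt(45/2), sqrt(45/2))
  y = x:  xy = x^2 = 45/2  at (sqrt(45/2), sqrt(45/2)) and (-sqrt(45/2), -sqrt(45/2))
  y = -x: xy = -x^2 = -45/2 at (sqrt(45/2), -sqrt(45/2)) and (-sqrt(45/2), sqrt(45/2))
Maximum xy = 45/2 at (sqrt(45/2), sqrt(45/2)) and (-sqrt(45/2), -sqrt(45/2))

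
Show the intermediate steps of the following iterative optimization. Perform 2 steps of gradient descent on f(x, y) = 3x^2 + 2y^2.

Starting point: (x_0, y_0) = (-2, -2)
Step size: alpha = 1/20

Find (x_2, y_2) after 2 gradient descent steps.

f(x,y) = 3x^2 + 2y^2
grad_x = 6x + 0y, grad_y = 4y + 0x
Step 1: grad = (-12, -8), (-7/5, -8/5)
Step 2: grad = (-42/5, -32/5), (-49/50, -32/25)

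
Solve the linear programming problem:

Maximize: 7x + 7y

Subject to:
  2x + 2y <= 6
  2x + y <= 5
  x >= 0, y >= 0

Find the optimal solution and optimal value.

Feasible vertices: (0, 0), (0, 3), (2, 1), (5/2, 0)
Objective 7x + 7y at each:
  (0, 0): 0
  (0, 3): 21
  (2, 1): 21
  (5/2, 0): 35/2
Maximum is 21 at (0, 3).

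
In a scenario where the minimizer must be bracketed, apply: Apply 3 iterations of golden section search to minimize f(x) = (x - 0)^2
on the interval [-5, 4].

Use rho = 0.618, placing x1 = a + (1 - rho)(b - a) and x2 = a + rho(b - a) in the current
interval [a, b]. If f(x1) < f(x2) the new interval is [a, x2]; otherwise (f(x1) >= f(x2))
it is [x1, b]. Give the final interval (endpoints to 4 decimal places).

Golden section search for min of f(x) = (x - 0)^2 on [-5, 4].
Each step: x1 = a + (1 - rho)(b - a), x2 = a + rho(b - a); if f(x1) < f(x2) keep [a, x2], otherwise keep [x1, b].
Step 1: [-5.0000, 4.0000], x1=-1.5620 (f=2.4398), x2=0.5620 (f=0.3158); f(x1) > f(x2) => keep [-1.5620, 4.0000]
Step 2: [-1.5620, 4.0000], x1=0.5627 (f=0.3166), x2=1.8753 (f=3.5168); f(x1) < f(x2) => keep [-1.5620, 1.8753]
Step 3: [-1.5620, 1.8753], x1=-0.2489 (f=0.0620), x2=0.5623 (f=0.3161); f(x1) < f(x2) => keep [-1.5620, 0.5623]
Final interval: [-1.5620, 0.5623]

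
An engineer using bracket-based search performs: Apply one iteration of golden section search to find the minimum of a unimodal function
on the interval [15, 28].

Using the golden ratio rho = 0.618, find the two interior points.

Golden section search on [15, 28].
Golden ratio rho = 0.618 (approx).
Interior points:
  x_1 = 15 + (1-0.618)*13 = 19.9660
  x_2 = 15 + 0.618*13 = 23.0340
Compare f(x_1) and f(x_2) to determine which subinterval to keep.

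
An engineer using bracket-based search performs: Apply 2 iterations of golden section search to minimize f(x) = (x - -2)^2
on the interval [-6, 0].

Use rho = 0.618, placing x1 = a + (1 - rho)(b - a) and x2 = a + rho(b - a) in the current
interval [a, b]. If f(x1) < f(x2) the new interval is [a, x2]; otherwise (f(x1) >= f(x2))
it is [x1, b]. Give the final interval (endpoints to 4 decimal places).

Golden section search for min of f(x) = (x - -2)^2 on [-6, 0].
Each step: x1 = a + (1 - rho)(b - a), x2 = a + rho(b - a); if f(x1) < f(x2) keep [a, x2], otherwise keep [x1, b].
Step 1: [-6.0000, 0.0000], x1=-3.7080 (f=2.9173), x2=-2.2920 (f=0.0853); f(x1) > f(x2) => keep [-3.7080, 0.0000]
Step 2: [-3.7080, 0.0000], x1=-2.2915 (f=0.0850), x2=-1.4165 (f=0.3405); f(x1) < f(x2) => keep [-3.7080, -1.4165]
Final interval: [-3.7080, -1.4165]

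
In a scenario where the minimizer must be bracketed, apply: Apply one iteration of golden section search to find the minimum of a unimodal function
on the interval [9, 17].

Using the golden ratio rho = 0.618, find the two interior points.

Golden section search on [9, 17].
Golden ratio rho = 0.618 (approx).
Interior points:
  x_1 = 9 + (1-0.618)*8 = 12.0560
  x_2 = 9 + 0.618*8 = 13.9440
Compare f(x_1) and f(x_2) to determine which subinterval to keep.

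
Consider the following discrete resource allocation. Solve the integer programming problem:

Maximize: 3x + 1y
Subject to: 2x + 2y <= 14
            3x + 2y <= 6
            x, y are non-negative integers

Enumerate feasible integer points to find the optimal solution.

Constraint 1: 2x + 2y <= 14
Constraint 2: 3x + 2y <= 6
Feasible x range (need y >= 0): 0 <= x <= min(14/2, 6/3) => x in {0, ..., 2}.
Enumerate feasible integer points row by row (the coefficient of y is 1 > 0, so for each x the largest feasible y gives the best value):
  x = 0: y <= min((14 - 2*0)/2, (6 - 3*0)/2) => y in {0, ..., 3}; best 3*0 + 1*3 = 3
  x = 1: y <= min((14 - 2*1)/2, (6 - 3*1)/2) => y in {0, ..., 1}; best 3*1 + 1*1 = 4
  x = 2: y <= min((14 - 2*2)/2, (6 - 3*2)/2) => y in {0}; best 3*2 + 1*0 = 6
The maximum 3x + 1y = 6 is achieved at x = 2, y = 0.
Check: 2*2 + 2*0 = 4 <= 14 and 3*2 + 2*0 = 6 <= 6.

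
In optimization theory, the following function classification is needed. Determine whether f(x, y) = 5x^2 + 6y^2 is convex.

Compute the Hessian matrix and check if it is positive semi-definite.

f(x,y) = 5x^2 + 6y^2
Hessian H = [[10, 0], [0, 12]]
trace(H) = 22, det(H) = 120
Eigenvalues: (22 +/- sqrt(4)) / 2 = 12, 10
Since both eigenvalues > 0, f is convex.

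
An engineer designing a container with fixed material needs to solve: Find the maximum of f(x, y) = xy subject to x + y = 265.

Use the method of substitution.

Substitute y = 265 - x into f(x,y) = xy:
g(x) = x(265 - x) = 265x - x^2
g'(x) = 265 - 2x = 0  =>  x = 265/2
y = 265 - 265/2 = 265/2
Maximum value = (265/2) * (265/2) = 70225/4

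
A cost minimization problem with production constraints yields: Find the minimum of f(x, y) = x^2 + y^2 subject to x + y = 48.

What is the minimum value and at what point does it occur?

Substitute y = 48 - x into f(x,y) = x^2 + y^2:
g(x) = x^2 + (48 - x)^2 = 2x^2 - 96x + 2304
g'(x) = 4x - 96 = 0  =>  x = 24
y = 48 - 24 = 24
Minimum value = 24^2 + 24^2 = 1152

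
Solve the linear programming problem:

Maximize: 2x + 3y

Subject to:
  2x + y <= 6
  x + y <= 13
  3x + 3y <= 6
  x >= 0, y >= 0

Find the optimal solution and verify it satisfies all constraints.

Feasible vertices: (0, 0), (0, 2), (2, 0)
Objective 2x + 3y at each vertex:
  (0, 0): 0
  (0, 2): 6
  (2, 0): 4
Maximum is 6 at (0, 2).
Verify constraints at (x, y) = (0, 2):
  2*0 + 1*2 = 2 <= 6
  1*0 + 1*2 = 2 <= 13
  3*0 + 3*2 = 6 <= 6 (active)
  x = 0 >= 0, y = 2 >= 0. All constraints satisfied.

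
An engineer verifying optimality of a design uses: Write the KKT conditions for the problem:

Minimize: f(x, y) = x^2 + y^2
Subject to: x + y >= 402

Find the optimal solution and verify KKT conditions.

KKT conditions for min x^2 + y^2 s.t. x + y >= 402:
Stationarity: 2x = mu, 2y = mu
So x = y = mu/2.
Complementary slackness: mu*(x + y - 402) = 0
Primal feasibility: x + y >= 402; dual feasibility: mu >= 0
If mu = 0 then x = y = 0, but 0 + 0 < 402 is infeasible, so the constraint is active.
Constraint active: x + y = 2*(mu/2) = 402 => mu = 402
x = y = 201, f = 80802
Verify: stationarity 2*201 = 402 = mu; primal 201 + 201 = 402 >= 402; dual mu = 402 >= 0; complementary slackness 402*(402 - 402) = 0. All KKT conditions hold.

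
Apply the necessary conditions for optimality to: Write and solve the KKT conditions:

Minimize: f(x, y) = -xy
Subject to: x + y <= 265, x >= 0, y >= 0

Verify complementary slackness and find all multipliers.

Problem: min -xy s.t. x + y <= 265 (multiplier lambda), x >= 0 (mu_x), y >= 0 (mu_y)
KKT stationarity: -y + lambda - mu_x = 0, -x + lambda - mu_y = 0, with lambda, mu_x, mu_y >= 0
Complementary slackness: lambda*(x + y - 265) = 0, mu_x*x = 0, mu_y*y = 0
If lambda = 0: y = -mu_x <= 0 and x = -mu_y <= 0 force x = y = 0 with f = 0; but x = y = 265/2 is feasible with f = -70225/4 < 0, so this is not the minimum. Hence lambda > 0 and x + y = 265.
Try x > 0, y > 0 (so mu_x = mu_y = 0): y = lambda, x = lambda => x = y = lambda
x + y = 265 => 2*lambda = 265 => lambda = 265/2
x* = y* = 265/2 > 0, consistent with mu_x = mu_y = 0.
(Any feasible point with x = 0 or y = 0 has f = 0 > -70225/4, so the minimum is not on those boundaries.)
min(-xy) = -70225/4 (i.e. max xy = 70225/4)
Multipliers: lambda = 265/2, mu_x = 0, mu_y = 0
Complementary slackness: lambda*(x + y - 265) = 265/2*(265/2 + 265/2 - 265) = 0, mu_x*x = 0*265/2 = 0, mu_y*y = 0*265/2 = 0. Satisfied.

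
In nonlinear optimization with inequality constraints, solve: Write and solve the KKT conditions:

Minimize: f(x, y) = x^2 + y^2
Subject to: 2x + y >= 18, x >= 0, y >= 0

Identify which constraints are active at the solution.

KKT conditions for min x^2 + y^2 s.t. 2x + 1y >= 18, x >= 0, y >= 0:
Stationarity: 2x = mu*2 + mu_x, 2y = mu*1 + mu_y, with mu, mu_x, mu_y >= 0
Complementary slackness: mu*(2x + y - 18) = 0, mu_x*x = 0, mu_y*y = 0
(0, 0) is infeasible (2*0 + 1*0 < 18), so if mu = 0 stationarity would force x = mu_x/2 >= 0, y = mu_y/2 >= 0 with mu_x*x = mu_y*y = 0, i.e. x = y = 0: contradiction. Hence mu > 0 and 2x + y = 18 is active.
Try x > 0, y > 0 (so mu_x = mu_y = 0): x = 2*mu/2, y = 1*mu/2
Substitute: 2*(2*mu/2) + 1*(1*mu/2) = 18
  mu*5/2 = 18 => mu = 36/5
x* = 36/5 > 0, y* = 18/5 > 0, consistent with mu_x = mu_y = 0.
f is convex and the constraints are linear, so this KKT point is the global minimum.
f* = 324/5
Active constraints: 2x + y >= 18 (holds with equality, mu = 36/5 > 0); x >= 0 and y >= 0 are inactive (mu_x = mu_y = 0).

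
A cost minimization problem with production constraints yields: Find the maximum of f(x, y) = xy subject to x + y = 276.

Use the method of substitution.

Substitute y = 276 - x into f(x,y) = xy:
g(x) = x(276 - x) = 276x - x^2
g'(x) = 276 - 2x = 0  =>  x = 138
y = 276 - 138 = 138
Maximum value = 138 * 138 = 19044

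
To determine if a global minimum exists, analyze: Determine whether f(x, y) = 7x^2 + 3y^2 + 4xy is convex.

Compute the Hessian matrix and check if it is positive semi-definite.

f(x,y) = 7x^2 + 3y^2 + 4xy
Hessian H = [[14, 4], [4, 6]]
trace(H) = 20, det(H) = 68
Eigenvalues: (20 +/- sqrt(128)) / 2 = 15.66, 4.343
Since both eigenvalues > 0, f is convex.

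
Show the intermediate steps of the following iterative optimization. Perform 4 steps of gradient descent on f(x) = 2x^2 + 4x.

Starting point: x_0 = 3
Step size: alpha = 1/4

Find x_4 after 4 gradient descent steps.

f(x) = 2x^2 + 4x, f'(x) = 4x + (4)
Step 1: f'(3) = 16, x_1 = 3 - 1/4 * 16 = -1
Step 2: f'(-1) = 0, x_2 = -1 - 1/4 * 0 = -1
Step 3: f'(-1) = 0, x_3 = -1 - 1/4 * 0 = -1
Step 4: f'(-1) = 0, x_4 = -1 - 1/4 * 0 = -1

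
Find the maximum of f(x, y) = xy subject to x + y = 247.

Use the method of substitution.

Substitute y = 247 - x into f(x,y) = xy:
g(x) = x(247 - x) = 247x - x^2
g'(x) = 247 - 2x = 0  =>  x = 247/2
y = 247 - 247/2 = 247/2
Maximum value = (247/2) * (247/2) = 61009/4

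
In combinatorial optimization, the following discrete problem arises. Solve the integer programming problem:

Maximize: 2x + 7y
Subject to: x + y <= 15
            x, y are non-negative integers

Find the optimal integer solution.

Objective: 2x + 7y, constraint: x + y <= 15
Coefficient of y is 7 > coefficient of x is 2, so allocate the entire budget to y.
Optimal: x = 0, y = 15, value = 105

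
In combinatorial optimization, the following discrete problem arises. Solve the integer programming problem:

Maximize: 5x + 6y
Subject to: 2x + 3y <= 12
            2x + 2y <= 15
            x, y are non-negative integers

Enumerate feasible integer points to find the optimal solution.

Constraint 1: 2x + 3y <= 12
Constraint 2: 2x + 2y <= 15
Feasible x range (need y >= 0): 0 <= x <= min(12/2, 15/2) => x in {0, ..., 6}.
Enumerate feasible integer points row by row (the coefficient of y is 6 > 0, so for each x the largest feasible y gives the best value):
  x = 0: y <= min((12 - 2*0)/3, (15 - 2*0)/2) => y in {0, ..., 4}; best 5*0 + 6*4 = 24
  x = 1: y <= min((12 - 2*1)/3, (15 - 2*1)/2) => y in {0, ..., 3}; best 5*1 + 6*3 = 23
  x = 2: y <= min((12 - 2*2)/3, (15 - 2*2)/2) => y in {0, ..., 2}; best 5*2 + 6*2 = 22
  x = 3: y <= min((12 - 2*3)/3, (15 - 2*3)/2) => y in {0, ..., 2}; best 5*3 + 6*2 = 27
  x = 4: y <= min((12 - 2*4)/3, (15 - 2*4)/2) => y in {0, ..., 1}; best 5*4 + 6*1 = 26
  x = 5: y <= min((12 - 2*5)/3, (15 - 2*5)/2) => y in {0}; best 5*5 + 6*0 = 25
  x = 6: y <= min((12 - 2*6)/3, (15 - 2*6)/2) => y in {0}; best 5*6 + 6*0 = 30
The maximum 5x + 6y = 30 is achieved at x = 6, y = 0.
Check: 2*6 + 3*0 = 12 <= 12 and 2*6 + 2*0 = 12 <= 15.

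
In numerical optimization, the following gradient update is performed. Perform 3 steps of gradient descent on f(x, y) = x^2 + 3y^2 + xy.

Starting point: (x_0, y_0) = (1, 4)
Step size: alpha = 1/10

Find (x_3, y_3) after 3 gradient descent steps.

f(x,y) = x^2 + 3y^2 + xy
grad_x = 2x + 1y, grad_y = 6y + 1x
Step 1: grad = (6, 25), (2/5, 3/2)
Step 2: grad = (23/10, 47/5), (17/100, 14/25)
Step 3: grad = (9/10, 353/100), (2/25, 207/1000)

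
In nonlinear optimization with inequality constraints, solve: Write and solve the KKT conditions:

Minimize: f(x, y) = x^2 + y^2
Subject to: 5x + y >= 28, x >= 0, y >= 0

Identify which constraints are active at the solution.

KKT conditions for min x^2 + y^2 s.t. 5x + 1y >= 28, x >= 0, y >= 0:
Stationarity: 2x = mu*5 + mu_x, 2y = mu*1 + mu_y, with mu, mu_x, mu_y >= 0
Complementary slackness: mu*(5x + y - 28) = 0, mu_x*x = 0, mu_y*y = 0
(0, 0) is infeasible (5*0 + 1*0 < 28), so if mu = 0 stationarity would force x = mu_x/2 >= 0, y = mu_y/2 >= 0 with mu_x*x = mu_y*y = 0, i.e. x = y = 0: contradiction. Hence mu > 0 and 5x + y = 28 is active.
Try x > 0, y > 0 (so mu_x = mu_y = 0): x = 5*mu/2, y = 1*mu/2
Substitute: 5*(5*mu/2) + 1*(1*mu/2) = 28
  mu*26/2 = 28 => mu = 28/13
x* = 70/13 > 0, y* = 14/13 > 0, consistent with mu_x = mu_y = 0.
f is convex and the constraints are linear, so this KKT point is the global minimum.
f* = 392/13
Active constraints: 5x + y >= 28 (holds with equality, mu = 28/13 > 0); x >= 0 and y >= 0 are inactive (mu_x = mu_y = 0).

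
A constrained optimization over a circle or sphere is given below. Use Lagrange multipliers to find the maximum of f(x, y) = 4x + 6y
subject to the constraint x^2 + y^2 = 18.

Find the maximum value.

Set up Lagrange conditions: grad f = lambda * grad g
  4 = 2*lambda*x
  6 = 2*lambda*y
From these: x/y = 4/6, so x = 4t, y = 6t for some t.
Substitute into constraint: (4t)^2 + (6t)^2 = 18
  t^2 * 52 = 18
  t = sqrt(18/52)
Maximum = 4*x + 6*y = (4^2 + 6^2)*t = 52 * sqrt(18/52) = sqrt(936)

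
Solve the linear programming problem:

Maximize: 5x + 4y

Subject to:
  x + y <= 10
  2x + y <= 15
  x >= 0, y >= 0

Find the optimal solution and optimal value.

Feasible vertices: (0, 0), (0, 10), (5, 5), (15/2, 0)
Objective 5x + 4y at each:
  (0, 0): 0
  (0, 10): 40
  (5, 5): 45
  (15/2, 0): 75/2
Maximum is 45 at (5, 5).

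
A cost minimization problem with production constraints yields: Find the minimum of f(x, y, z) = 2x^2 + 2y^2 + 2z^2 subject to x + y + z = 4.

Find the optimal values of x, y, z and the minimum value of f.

Using Lagrange multipliers on f = 2x^2 + 2y^2 + 2z^2 with constraint x + y + z = 4:
Conditions: 2*2*x = lambda, 2*2*y = lambda, 2*2*z = lambda
So x = lambda/4, y = lambda/4, z = lambda/4
Substituting into constraint: lambda * (3/4) = 4
lambda = 16/3
x = 4/3, y = 4/3, z = 4/3
Minimum value = 32/3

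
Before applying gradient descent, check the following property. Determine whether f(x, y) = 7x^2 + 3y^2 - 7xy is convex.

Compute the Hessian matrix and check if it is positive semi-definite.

f(x,y) = 7x^2 + 3y^2 - 7xy
Hessian H = [[14, -7], [-7, 6]]
trace(H) = 20, det(H) = 35
Eigenvalues: (20 +/- sqrt(260)) / 2 = 18.06, 1.938
Since both eigenvalues > 0, f is convex.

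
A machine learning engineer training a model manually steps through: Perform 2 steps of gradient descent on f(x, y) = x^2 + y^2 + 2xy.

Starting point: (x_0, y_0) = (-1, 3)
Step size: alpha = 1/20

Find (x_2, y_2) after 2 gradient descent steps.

f(x,y) = x^2 + y^2 + 2xy
grad_x = 2x + 2y, grad_y = 2y + 2x
Step 1: grad = (4, 4), (-6/5, 14/5)
Step 2: grad = (16/5, 16/5), (-34/25, 66/25)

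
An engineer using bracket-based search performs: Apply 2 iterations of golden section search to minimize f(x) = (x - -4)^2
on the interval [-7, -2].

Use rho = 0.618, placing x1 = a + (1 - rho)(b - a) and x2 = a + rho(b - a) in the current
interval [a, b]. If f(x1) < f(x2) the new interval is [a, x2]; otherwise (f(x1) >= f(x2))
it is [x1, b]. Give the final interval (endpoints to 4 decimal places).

Golden section search for min of f(x) = (x - -4)^2 on [-7, -2].
Each step: x1 = a + (1 - rho)(b - a), x2 = a + rho(b - a); if f(x1) < f(x2) keep [a, x2], otherwise keep [x1, b].
Step 1: [-7.0000, -2.0000], x1=-5.0900 (f=1.1881), x2=-3.9100 (f=0.0081); f(x1) > f(x2) => keep [-5.0900, -2.0000]
Step 2: [-5.0900, -2.0000], x1=-3.9096 (f=0.0082), x2=-3.1804 (f=0.6718); f(x1) < f(x2) => keep [-5.0900, -3.1804]
Final interval: [-5.0900, -3.1804]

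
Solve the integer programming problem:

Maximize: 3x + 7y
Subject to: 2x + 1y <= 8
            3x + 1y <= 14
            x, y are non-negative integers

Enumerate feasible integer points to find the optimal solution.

Constraint 1: 2x + 1y <= 8
Constraint 2: 3x + 1y <= 14
Feasible x range (need y >= 0): 0 <= x <= min(8/2, 14/3) => x in {0, ..., 4}.
Enumerate feasible integer points row by row (the coefficient of y is 7 > 0, so for each x the largest feasible y gives the best value):
  x = 0: y <= min((8 - 2*0)/1, (14 - 3*0)/1) => y in {0, ..., 8}; best 3*0 + 7*8 = 56
  x = 1: y <= min((8 - 2*1)/1, (14 - 3*1)/1) => y in {0, ..., 6}; best 3*1 + 7*6 = 45
  x = 2: y <= min((8 - 2*2)/1, (14 - 3*2)/1) => y in {0, ..., 4}; best 3*2 + 7*4 = 34
  x = 3: y <= min((8 - 2*3)/1, (14 - 3*3)/1) => y in {0, ..., 2}; best 3*3 + 7*2 = 23
  x = 4: y <= min((8 - 2*4)/1, (14 - 3*4)/1) => y in {0}; best 3*4 + 7*0 = 12
The maximum 3x + 7y = 56 is achieved at x = 0, y = 8.
Check: 2*0 + 1*8 = 8 <= 8 and 3*0 + 1*8 = 8 <= 14.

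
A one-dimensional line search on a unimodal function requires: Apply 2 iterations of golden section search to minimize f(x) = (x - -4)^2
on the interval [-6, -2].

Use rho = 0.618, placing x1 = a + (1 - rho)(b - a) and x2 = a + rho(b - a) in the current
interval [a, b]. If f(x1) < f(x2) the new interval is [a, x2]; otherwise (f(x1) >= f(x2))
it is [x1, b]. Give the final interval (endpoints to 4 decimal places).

Golden section search for min of f(x) = (x - -4)^2 on [-6, -2].
Each step: x1 = a + (1 - rho)(b - a), x2 = a + rho(b - a); if f(x1) < f(x2) keep [a, x2], otherwise keep [x1, b].
Step 1: [-6.0000, -2.0000], x1=-4.4720 (f=0.2228), x2=-3.5280 (f=0.2228); f(x1) = f(x2) (tie, not '<') => keep [-4.4720, -2.0000]
Step 2: [-4.4720, -2.0000], x1=-3.5277 (f=0.2231), x2=-2.9443 (f=1.1145); f(x1) < f(x2) => keep [-4.4720, -2.9443]
Final interval: [-4.4720, -2.9443]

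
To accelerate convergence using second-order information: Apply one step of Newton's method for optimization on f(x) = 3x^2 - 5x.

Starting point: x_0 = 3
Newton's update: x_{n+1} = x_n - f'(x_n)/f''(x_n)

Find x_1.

f(x) = 3x^2 - 5x
f'(x) = 6x + (-5), f''(x) = 6
Newton step: x_1 = x_0 - f'(x_0)/f''(x_0)
f'(3) = 13
x_1 = 3 - 13/6 = 5/6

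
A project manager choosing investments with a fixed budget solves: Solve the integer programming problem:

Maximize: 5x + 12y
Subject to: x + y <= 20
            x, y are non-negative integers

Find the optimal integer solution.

Objective: 5x + 12y, constraint: x + y <= 20
Coefficient of y is 12 > coefficient of x is 5, so allocate the entire budget to y.
Optimal: x = 0, y = 20, value = 240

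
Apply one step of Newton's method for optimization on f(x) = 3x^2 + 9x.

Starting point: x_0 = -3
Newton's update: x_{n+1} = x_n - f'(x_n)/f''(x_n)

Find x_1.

f(x) = 3x^2 + 9x
f'(x) = 6x + (9), f''(x) = 6
Newton step: x_1 = x_0 - f'(x_0)/f''(x_0)
f'(-3) = -9
x_1 = -3 - -9/6 = -3/2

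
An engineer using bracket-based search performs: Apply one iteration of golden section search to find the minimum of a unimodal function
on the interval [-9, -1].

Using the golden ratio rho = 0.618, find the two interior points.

Golden section search on [-9, -1].
Golden ratio rho = 0.618 (approx).
Interior points:
  x_1 = -9 + (1-0.618)*8 = -5.9440
  x_2 = -9 + 0.618*8 = -4.0560
Compare f(x_1) and f(x_2) to determine which subinterval to keep.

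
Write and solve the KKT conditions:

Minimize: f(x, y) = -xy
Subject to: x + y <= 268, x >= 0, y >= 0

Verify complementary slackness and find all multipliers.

Problem: min -xy s.t. x + y <= 268 (multiplier lambda), x >= 0 (mu_x), y >= 0 (mu_y)
KKT stationarity: -y + lambda - mu_x = 0, -x + lambda - mu_y = 0, with lambda, mu_x, mu_y >= 0
Complementary slackness: lambda*(x + y - 268) = 0, mu_x*x = 0, mu_y*y = 0
If lambda = 0: y = -mu_x <= 0 and x = -mu_y <= 0 force x = y = 0 with f = 0; but x = y = 134 is feasible with f = -17956 < 0, so this is not the minimum. Hence lambda > 0 and x + y = 268.
Try x > 0, y > 0 (so mu_x = mu_y = 0): y = lambda, x = lambda => x = y = lambda
x + y = 268 => 2*lambda = 268 => lambda = 134
x* = y* = 134 > 0, consistent with mu_x = mu_y = 0.
(Any feasible point with x = 0 or y = 0 has f = 0 > -17956, so the minimum is not on those boundaries.)
min(-xy) = -17956 (i.e. max xy = 17956)
Multipliers: lambda = 134, mu_x = 0, mu_y = 0
Complementary slackness: lambda*(x + y - 268) = 134*(134 + 134 - 268) = 0, mu_x*x = 0*134 = 0, mu_y*y = 0*134 = 0. Satisfied.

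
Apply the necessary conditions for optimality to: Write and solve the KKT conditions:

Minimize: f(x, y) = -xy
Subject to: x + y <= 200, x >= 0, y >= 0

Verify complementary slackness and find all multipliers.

Problem: min -xy s.t. x + y <= 200 (multiplier lambda), x >= 0 (mu_x), y >= 0 (mu_y)
KKT stationarity: -y + lambda - mu_x = 0, -x + lambda - mu_y = 0, with lambda, mu_x, mu_y >= 0
Complementary slackness: lambda*(x + y - 200) = 0, mu_x*x = 0, mu_y*y = 0
If lambda = 0: y = -mu_x <= 0 and x = -mu_y <= 0 force x = y = 0 with f = 0; but x = y = 100 is feasible with f = -10000 < 0, so this is not the minimum. Hence lambda > 0 and x + y = 200.
Try x > 0, y > 0 (so mu_x = mu_y = 0): y = lambda, x = lambda => x = y = lambda
x + y = 200 => 2*lambda = 200 => lambda = 100
x* = y* = 100 > 0, consistent with mu_x = mu_y = 0.
(Any feasible point with x = 0 or y = 0 has f = 0 > -10000, so the minimum is not on those boundaries.)
min(-xy) = -10000 (i.e. max xy = 10000)
Multipliers: lambda = 100, mu_x = 0, mu_y = 0
Complementary slackness: lambda*(x + y - 200) = 100*(100 + 100 - 200) = 0, mu_x*x = 0*100 = 0, mu_y*y = 0*100 = 0. Satisfied.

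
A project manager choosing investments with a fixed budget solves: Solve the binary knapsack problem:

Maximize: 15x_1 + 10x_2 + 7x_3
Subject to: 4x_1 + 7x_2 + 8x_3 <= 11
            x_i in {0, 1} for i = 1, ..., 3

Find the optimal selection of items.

Items: item 1 (v=15, w=4), item 2 (v=10, w=7), item 3 (v=7, w=8)
Capacity: 11
Checking all 8 subsets (w = total weight, v = total value):
  {}: w = 0, v = 0
  {1}: w = 4, v = 15
  {2}: w = 7, v = 10
  {3}: w = 8, v = 7
  {1, 2}: w = 11, v = 25
  {1, 3}: w = 12 > 11, infeasible
  {2, 3}: w = 15 > 11, infeasible
  {1, 2, 3}: w = 19 > 11, infeasible
Best feasible subset: items [1, 2]
Total weight: 11 <= 11, total value: 25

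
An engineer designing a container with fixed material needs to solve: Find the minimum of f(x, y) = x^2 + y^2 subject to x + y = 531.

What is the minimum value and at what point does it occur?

Substitute y = 531 - x into f(x,y) = x^2 + y^2:
g(x) = x^2 + (531 - x)^2 = 2x^2 - 1062x + 281961
g'(x) = 4x - 1062 = 0  =>  x = 531/2
y = 531 - 531/2 = 531/2
Minimum value = (531/2)^2 + (531/2)^2 = 281961/2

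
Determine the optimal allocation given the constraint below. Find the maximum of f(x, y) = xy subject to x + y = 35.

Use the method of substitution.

Substitute y = 35 - x into f(x,y) = xy:
g(x) = x(35 - x) = 35x - x^2
g'(x) = 35 - 2x = 0  =>  x = 35/2
y = 35 - 35/2 = 35/2
Maximum value = (35/2) * (35/2) = 1225/4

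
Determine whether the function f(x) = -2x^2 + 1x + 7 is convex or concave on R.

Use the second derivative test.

f(x) = -2x^2 + 1x + 7
f'(x) = -4x + 1
f''(x) = -4
Since f''(x) = -4 < 0 for all x, f is concave on R.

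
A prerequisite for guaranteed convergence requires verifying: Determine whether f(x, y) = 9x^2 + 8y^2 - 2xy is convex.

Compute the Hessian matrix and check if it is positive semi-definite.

f(x,y) = 9x^2 + 8y^2 - 2xy
Hessian H = [[18, -2], [-2, 16]]
trace(H) = 34, det(H) = 284
Eigenvalues: (34 +/- sqrt(20)) / 2 = 19.24, 14.76
Since both eigenvalues > 0, f is convex.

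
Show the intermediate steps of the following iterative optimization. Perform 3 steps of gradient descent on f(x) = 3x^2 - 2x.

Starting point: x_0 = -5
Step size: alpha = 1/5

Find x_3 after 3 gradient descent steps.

f(x) = 3x^2 - 2x, f'(x) = 6x + (-2)
Step 1: f'(-5) = -32, x_1 = -5 - 1/5 * -32 = 7/5
Step 2: f'(7/5) = 32/5, x_2 = 7/5 - 1/5 * 32/5 = 3/25
Step 3: f'(3/25) = -32/25, x_3 = 3/25 - 1/5 * -32/25 = 47/125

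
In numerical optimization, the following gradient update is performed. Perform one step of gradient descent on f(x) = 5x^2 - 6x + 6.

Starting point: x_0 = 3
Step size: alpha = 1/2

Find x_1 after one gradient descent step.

f(x) = 5x^2 - 6x + 6
f'(x) = 10x - 6
f'(3) = 10*3 + (-6) = 24
x_1 = x_0 - alpha * f'(x_0) = 3 - 1/2 * 24 = -9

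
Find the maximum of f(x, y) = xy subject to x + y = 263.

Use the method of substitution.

Substitute y = 263 - x into f(x,y) = xy:
g(x) = x(263 - x) = 263x - x^2
g'(x) = 263 - 2x = 0  =>  x = 263/2
y = 263 - 263/2 = 263/2
Maximum value = (263/2) * (263/2) = 69169/4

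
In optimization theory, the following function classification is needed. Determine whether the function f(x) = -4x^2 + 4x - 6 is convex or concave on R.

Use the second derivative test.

f(x) = -4x^2 + 4x - 6
f'(x) = -8x + 4
f''(x) = -8
Since f''(x) = -8 < 0 for all x, f is concave on R.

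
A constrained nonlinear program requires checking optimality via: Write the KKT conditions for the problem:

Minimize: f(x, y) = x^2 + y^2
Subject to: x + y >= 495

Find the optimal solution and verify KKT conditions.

KKT conditions for min x^2 + y^2 s.t. x + y >= 495:
Stationarity: 2x = mu, 2y = mu
So x = y = mu/2.
Complementary slackness: mu*(x + y - 495) = 0
Primal feasibility: x + y >= 495; dual feasibility: mu >= 0
If mu = 0 then x = y = 0, but 0 + 0 < 495 is infeasible, so the constraint is active.
Constraint active: x + y = 2*(mu/2) = 495 => mu = 495
x = y = 495/2, f = 245025/2
Verify: stationarity 2*(495/2) = 495 = mu; primal 495/2 + 495/2 = 495 >= 495; dual mu = 495 >= 0; complementary slackness 495*(495 - 495) = 0. All KKT conditions hold.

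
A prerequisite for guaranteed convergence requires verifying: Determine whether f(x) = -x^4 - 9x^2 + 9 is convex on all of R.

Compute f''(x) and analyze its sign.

f(x) = -x^4 - 9x^2 + 9
f'(x) = -4x^3 + -18x
f''(x) = -12x^2 + -18
f''(x) = -12x^2 + -18 <= -18 < 0 for all x
Therefore, f is concave on R.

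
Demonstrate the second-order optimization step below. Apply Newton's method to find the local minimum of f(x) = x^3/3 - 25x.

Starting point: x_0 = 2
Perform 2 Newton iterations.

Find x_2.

f(x) = x^3/3 - 25x
f'(x) = x^2 - 25, f''(x) = 2x
Newton update: x_{n+1} = x_n - (x_n^2 - 25)/(2*x_n)
Step 1: x_0 = 2, f'=-21, f''=4, x_1 = 29/4
Step 2: x_1 = 29/4, f'=441/16, f''=29/2, x_2 = 1241/232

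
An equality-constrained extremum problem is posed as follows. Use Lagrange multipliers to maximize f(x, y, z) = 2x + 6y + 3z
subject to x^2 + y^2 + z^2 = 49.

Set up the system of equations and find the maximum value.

Lagrange conditions: 2 = 2*lambda*x, 6 = 2*lambda*y, 3 = 2*lambda*z
So x:2 = y:6 = z:3, i.e. x = 2t, y = 6t, z = 3t
Constraint: t^2*(2^2 + 6^2 + 3^2) = 49
  t^2 * 49 = 49  =>  t = sqrt(1)
Maximum = 2*2t + 6*6t + 3*3t = 49*sqrt(1) = 49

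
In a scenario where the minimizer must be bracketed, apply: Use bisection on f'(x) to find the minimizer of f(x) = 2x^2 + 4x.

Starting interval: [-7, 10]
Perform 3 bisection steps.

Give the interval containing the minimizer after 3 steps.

Finding critical point of f(x) = 2x^2 + 4x using bisection on f'(x) = 4x + 4.
f'(x) = 0 when x = -1.
Starting interval: [-7, 10]
Step 1: mid = 3/2, f'(mid) = 10, new interval = [-7, 3/2]
Step 2: mid = -11/4, f'(mid) = -7, new interval = [-11/4, 3/2]
Step 3: mid = -5/8, f'(mid) = 3/2, new interval = [-11/4, -5/8]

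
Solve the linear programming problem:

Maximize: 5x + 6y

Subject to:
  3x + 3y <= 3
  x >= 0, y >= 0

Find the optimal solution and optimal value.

The feasible region has vertices at [(0, 0), (1, 0), (0, 1)].
Checking objective 5x + 6y at each vertex:
  (0, 0): 5*0 + 6*0 = 0
  (1, 0): 5*1 + 6*0 = 5
  (0, 1): 5*0 + 6*1 = 6
Maximum is 6 at (0, 1).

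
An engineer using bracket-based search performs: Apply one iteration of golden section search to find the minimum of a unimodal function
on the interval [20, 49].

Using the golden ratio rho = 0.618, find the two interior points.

Golden section search on [20, 49].
Golden ratio rho = 0.618 (approx).
Interior points:
  x_1 = 20 + (1-0.618)*29 = 31.0780
  x_2 = 20 + 0.618*29 = 37.9220
Compare f(x_1) and f(x_2) to determine which subinterval to keep.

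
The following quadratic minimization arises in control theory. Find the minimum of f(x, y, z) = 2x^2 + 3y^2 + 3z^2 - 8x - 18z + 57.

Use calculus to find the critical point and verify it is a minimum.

f(x,y,z) = 2x^2 + 3y^2 + 3z^2 - 8x - 18z + 57
df/dx = 4x + (-8) = 0 => x = 2
df/dy = 6y + (0) = 0 => y = 0
df/dz = 6z + (-18) = 0 => z = 3
f(2,0,3) = 2*(2)^2 + 3*(0)^2 + 3*(3)^2 + -8*(2) + -18*(3) + 57 = 22
Hessian is diagonal with entries 4, 6, 6 > 0, confirmed minimum.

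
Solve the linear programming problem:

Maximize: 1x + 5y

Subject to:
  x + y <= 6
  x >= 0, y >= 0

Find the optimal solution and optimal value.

The feasible region has vertices at [(0, 0), (6, 0), (0, 6)].
Checking objective 1x + 5y at each vertex:
  (0, 0): 1*0 + 5*0 = 0
  (6, 0): 1*6 + 5*0 = 6
  (0, 6): 1*0 + 5*6 = 30
Maximum is 30 at (0, 6).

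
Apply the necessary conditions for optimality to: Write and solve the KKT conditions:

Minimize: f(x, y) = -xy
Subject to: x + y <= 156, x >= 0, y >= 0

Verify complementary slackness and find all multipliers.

Problem: min -xy s.t. x + y <= 156 (multiplier lambda), x >= 0 (mu_x), y >= 0 (mu_y)
KKT stationarity: -y + lambda - mu_x = 0, -x + lambda - mu_y = 0, with lambda, mu_x, mu_y >= 0
Complementary slackness: lambda*(x + y - 156) = 0, mu_x*x = 0, mu_y*y = 0
If lambda = 0: y = -mu_x <= 0 and x = -mu_y <= 0 force x = y = 0 with f = 0; but x = y = 78 is feasible with f = -6084 < 0, so this is not the minimum. Hence lambda > 0 and x + y = 156.
Try x > 0, y > 0 (so mu_x = mu_y = 0): y = lambda, x = lambda => x = y = lambda
x + y = 156 => 2*lambda = 156 => lambda = 78
x* = y* = 78 > 0, consistent with mu_x = mu_y = 0.
(Any feasible point with x = 0 or y = 0 has f = 0 > -6084, so the minimum is not on those boundaries.)
min(-xy) = -6084 (i.e. max xy = 6084)
Multipliers: lambda = 78, mu_x = 0, mu_y = 0
Complementary slackness: lambda*(x + y - 156) = 78*(78 + 78 - 156) = 0, mu_x*x = 0*78 = 0, mu_y*y = 0*78 = 0. Satisfied.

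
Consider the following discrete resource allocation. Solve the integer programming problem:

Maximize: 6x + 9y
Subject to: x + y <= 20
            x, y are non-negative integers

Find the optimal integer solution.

Objective: 6x + 9y, constraint: x + y <= 20
Coefficient of y is 9 > coefficient of x is 6, so allocate the entire budget to y.
Optimal: x = 0, y = 20, value = 180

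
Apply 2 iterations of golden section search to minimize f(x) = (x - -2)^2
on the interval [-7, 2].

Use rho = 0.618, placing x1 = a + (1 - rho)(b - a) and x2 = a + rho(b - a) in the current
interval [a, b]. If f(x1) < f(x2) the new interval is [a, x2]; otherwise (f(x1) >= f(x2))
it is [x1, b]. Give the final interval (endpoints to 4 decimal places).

Golden section search for min of f(x) = (x - -2)^2 on [-7, 2].
Each step: x1 = a + (1 - rho)(b - a), x2 = a + rho(b - a); if f(x1) < f(x2) keep [a, x2], otherwise keep [x1, b].
Step 1: [-7.0000, 2.0000], x1=-3.5620 (f=2.4398), x2=-1.4380 (f=0.3158); f(x1) > f(x2) => keep [-3.5620, 2.0000]
Step 2: [-3.5620, 2.0000], x1=-1.4373 (f=0.3166), x2=-0.1247 (f=3.5168); f(x1) < f(x2) => keep [-3.5620, -0.1247]
Final interval: [-3.5620, -0.1247]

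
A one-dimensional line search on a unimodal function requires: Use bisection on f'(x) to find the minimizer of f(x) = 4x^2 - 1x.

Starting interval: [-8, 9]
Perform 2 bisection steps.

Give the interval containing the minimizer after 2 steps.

Finding critical point of f(x) = 4x^2 - 1x using bisection on f'(x) = 8x + -1.
f'(x) = 0 when x = 1/8.
Starting interval: [-8, 9]
Step 1: mid = 1/2, f'(mid) = 3, new interval = [-8, 1/2]
Step 2: mid = -15/4, f'(mid) = -31, new interval = [-15/4, 1/2]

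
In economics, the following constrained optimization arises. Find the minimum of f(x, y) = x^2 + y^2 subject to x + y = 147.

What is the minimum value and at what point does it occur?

Substitute y = 147 - x into f(x,y) = x^2 + y^2:
g(x) = x^2 + (147 - x)^2 = 2x^2 - 294x + 21609
g'(x) = 4x - 294 = 0  =>  x = 147/2
y = 147 - 147/2 = 147/2
Minimum value = (147/2)^2 + (147/2)^2 = 21609/2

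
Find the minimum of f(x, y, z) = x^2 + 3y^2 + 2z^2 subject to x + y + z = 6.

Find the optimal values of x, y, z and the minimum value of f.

Using Lagrange multipliers on f = x^2 + 3y^2 + 2z^2 with constraint x + y + z = 6:
Conditions: 2*1*x = lambda, 2*3*y = lambda, 2*2*z = lambda
So x = lambda/2, y = lambda/6, z = lambda/4
Substituting into constraint: lambda * (11/12) = 6
lambda = 72/11
x = 36/11, y = 12/11, z = 18/11
Minimum value = 216/11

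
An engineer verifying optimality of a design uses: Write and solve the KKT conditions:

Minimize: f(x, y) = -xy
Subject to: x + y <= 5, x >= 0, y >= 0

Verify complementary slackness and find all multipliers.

Problem: min -xy s.t. x + y <= 5 (multiplier lambda), x >= 0 (mu_x), y >= 0 (mu_y)
KKT stationarity: -y + lambda - mu_x = 0, -x + lambda - mu_y = 0, with lambda, mu_x, mu_y >= 0
Complementary slackness: lambda*(x + y - 5) = 0, mu_x*x = 0, mu_y*y = 0
If lambda = 0: y = -mu_x <= 0 and x = -mu_y <= 0 force x = y = 0 with f = 0; but x = y = 5/2 is feasible with f = -25/4 < 0, so this is not the minimum. Hence lambda > 0 and x + y = 5.
Try x > 0, y > 0 (so mu_x = mu_y = 0): y = lambda, x = lambda => x = y = lambda
x + y = 5 => 2*lambda = 5 => lambda = 5/2
x* = y* = 5/2 > 0, consistent with mu_x = mu_y = 0.
(Any feasible point with x = 0 or y = 0 has f = 0 > -25/4, so the minimum is not on those boundaries.)
min(-xy) = -25/4 (i.e. max xy = 25/4)
Multipliers: lambda = 5/2, mu_x = 0, mu_y = 0
Complementary slackness: lambda*(x + y - 5) = 5/2*(5/2 + 5/2 - 5) = 0, mu_x*x = 0*5/2 = 0, mu_y*y = 0*5/2 = 0. Satisfied.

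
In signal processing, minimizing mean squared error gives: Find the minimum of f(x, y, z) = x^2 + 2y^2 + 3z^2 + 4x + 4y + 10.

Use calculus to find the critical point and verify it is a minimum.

f(x,y,z) = x^2 + 2y^2 + 3z^2 + 4x + 4y + 10
df/dx = 2x + (4) = 0 => x = -2
df/dy = 4y + (4) = 0 => y = -1
df/dz = 6z + (0) = 0 => z = 0
f(-2,-1,0) = 1*(-2)^2 + 2*(-1)^2 + 3*(0)^2 + 4*(-2) + 4*(-1) + 10 = 4
Hessian is diagonal with entries 2, 4, 6 > 0, confirmed minimum.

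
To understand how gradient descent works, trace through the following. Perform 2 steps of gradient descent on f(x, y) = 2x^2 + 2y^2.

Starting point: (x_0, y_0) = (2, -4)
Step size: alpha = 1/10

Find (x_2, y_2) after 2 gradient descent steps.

f(x,y) = 2x^2 + 2y^2
grad_x = 4x + 0y, grad_y = 4y + 0x
Step 1: grad = (8, -16), (6/5, -12/5)
Step 2: grad = (24/5, -48/5), (18/25, -36/25)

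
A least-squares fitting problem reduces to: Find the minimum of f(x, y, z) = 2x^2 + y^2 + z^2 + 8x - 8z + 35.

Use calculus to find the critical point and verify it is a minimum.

f(x,y,z) = 2x^2 + y^2 + z^2 + 8x - 8z + 35
df/dx = 4x + (8) = 0 => x = -2
df/dy = 2y + (0) = 0 => y = 0
df/dz = 2z + (-8) = 0 => z = 4
f(-2,0,4) = 2*(-2)^2 + 1*(0)^2 + 1*(4)^2 + 8*(-2) + -8*(4) + 35 = 11
Hessian is diagonal with entries 4, 2, 2 > 0, confirmed minimum.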